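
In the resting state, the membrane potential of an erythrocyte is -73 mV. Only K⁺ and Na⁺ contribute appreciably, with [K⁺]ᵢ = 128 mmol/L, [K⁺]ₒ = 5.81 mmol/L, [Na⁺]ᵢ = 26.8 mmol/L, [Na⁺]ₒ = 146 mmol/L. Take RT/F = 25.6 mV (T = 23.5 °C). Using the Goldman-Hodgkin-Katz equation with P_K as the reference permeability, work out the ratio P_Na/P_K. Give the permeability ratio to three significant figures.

0.0110

Let α = P_Na/P_K. GHK: Vm = 25.6·ln[(Kₒ + α·Naₒ)/(Kᵢ + α·Naᵢ)].
e^(Vm/25.6) = e^(-73.0/25.6) = 0.057754
So 0.057754·(Kᵢ + α·Naᵢ) = Kₒ + α·Naₒ → α = (0.057754·128.0 − 5.81) / (146.0 − 0.057754·26.8)
α = (7.393 − 5.81) / (146.0 − 1.548) = 1.583/144.5 = 0.01096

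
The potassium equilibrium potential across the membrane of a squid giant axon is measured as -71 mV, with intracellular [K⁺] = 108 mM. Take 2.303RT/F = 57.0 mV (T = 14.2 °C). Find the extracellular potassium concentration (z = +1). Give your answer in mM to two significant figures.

6.1 mM

Nernst: E = (57.0/1) · log₁₀([out]/[in]), so log₁₀([out]/[in]) = -71.0 × 1 / 57.0 = -1.2456.
[out]/[in] = 10^(-1.2456) = 0.0568.
[out] = 0.0568 × 108 = 6.135 mM.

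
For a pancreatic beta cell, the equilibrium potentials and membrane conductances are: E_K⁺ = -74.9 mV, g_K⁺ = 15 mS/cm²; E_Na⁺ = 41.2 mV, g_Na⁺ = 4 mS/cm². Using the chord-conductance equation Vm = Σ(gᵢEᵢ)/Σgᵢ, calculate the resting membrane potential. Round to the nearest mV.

Σ gᵢEᵢ = 15·(-74.9) + 4·(41.2) = -958.70
Σ gᵢ = 15 + 4 = 19
Vm = -958.70 / 19 = -50.46 mV

-50 mV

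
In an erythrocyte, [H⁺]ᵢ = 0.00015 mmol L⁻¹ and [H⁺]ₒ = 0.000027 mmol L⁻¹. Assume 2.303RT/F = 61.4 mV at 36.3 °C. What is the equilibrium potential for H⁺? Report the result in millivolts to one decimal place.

-45.7 mV

E = (61.4/z) · log₁₀([H⁺]_out/[H⁺]_in) with z = +1.
= (61.4/1) · log₁₀(0.000027/0.00015) = 61.40 · log₁₀(0.18)
= 61.40 · (-0.7447) = -45.73 mV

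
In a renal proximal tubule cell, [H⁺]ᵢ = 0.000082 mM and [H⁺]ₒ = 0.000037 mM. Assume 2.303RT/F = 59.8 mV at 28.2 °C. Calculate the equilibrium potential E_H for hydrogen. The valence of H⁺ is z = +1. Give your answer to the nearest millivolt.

E = (59.8/z) · log₁₀([H⁺]_out/[H⁺]_in) with z = +1.
= (59.8/1) · log₁₀(0.000037/0.000082) = 59.80 · log₁₀(0.4512)
= 59.80 · (-0.3456) = -20.67 mV

-21 mV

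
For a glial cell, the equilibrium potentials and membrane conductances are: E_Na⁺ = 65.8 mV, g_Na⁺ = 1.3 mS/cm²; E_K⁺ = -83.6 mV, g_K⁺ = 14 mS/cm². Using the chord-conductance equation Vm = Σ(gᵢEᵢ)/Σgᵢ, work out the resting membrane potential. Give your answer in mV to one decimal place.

Σ gᵢEᵢ = 1.3·(65.8) + 14·(-83.6) = -1084.86
Σ gᵢ = 1.3 + 14 = 15.3
Vm = -1084.86 / 15.3 = -70.91 mV

-70.9 mV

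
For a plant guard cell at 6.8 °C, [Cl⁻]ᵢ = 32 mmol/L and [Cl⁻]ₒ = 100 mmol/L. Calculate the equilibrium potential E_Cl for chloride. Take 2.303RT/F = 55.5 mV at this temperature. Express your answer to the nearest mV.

E = (55.5/z) · log₁₀([Cl⁻]_out/[Cl⁻]_in) with z = -1.
For an anion, dividing by z = -1 reverses the sign.
= (55.5/-1) · log₁₀(100/32) = -55.50 · log₁₀(3.125)
= -55.50 · (0.4949) = -27.46 mV

-27 mV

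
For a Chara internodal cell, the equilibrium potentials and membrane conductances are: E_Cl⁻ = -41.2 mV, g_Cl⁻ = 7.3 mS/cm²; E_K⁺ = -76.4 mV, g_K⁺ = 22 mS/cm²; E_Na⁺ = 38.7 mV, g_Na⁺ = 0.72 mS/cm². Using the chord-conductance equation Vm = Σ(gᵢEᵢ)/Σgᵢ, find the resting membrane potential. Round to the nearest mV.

Σ gᵢEᵢ = 7.3·(-41.2) + 22·(-76.4) + 0.72·(38.7) = -1953.70
Σ gᵢ = 7.3 + 22 + 0.72 = 30.02
Vm = -1953.70 / 30.02 = -65.08 mV

-65 mV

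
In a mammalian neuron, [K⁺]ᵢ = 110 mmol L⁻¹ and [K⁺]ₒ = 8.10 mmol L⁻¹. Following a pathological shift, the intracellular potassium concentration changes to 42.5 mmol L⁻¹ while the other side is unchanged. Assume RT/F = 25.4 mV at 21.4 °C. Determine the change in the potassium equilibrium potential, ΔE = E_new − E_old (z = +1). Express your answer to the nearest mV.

24 mV

E_old = (25.4/1)·ln(8.10/110) = -66.26 mV
E_new = (25.4/1)·ln(8.10/42.5) = -42.10 mV
ΔE = -42.10 − (-66.26) = 24.15 mV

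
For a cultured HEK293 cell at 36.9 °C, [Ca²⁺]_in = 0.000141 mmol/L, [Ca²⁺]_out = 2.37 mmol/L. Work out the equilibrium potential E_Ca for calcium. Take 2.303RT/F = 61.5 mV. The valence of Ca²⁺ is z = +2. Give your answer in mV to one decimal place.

E = (61.5/z) · log₁₀([Ca²⁺]_out/[Ca²⁺]_in) with z = +2.
= (61.5/2) · log₁₀(2.37/0.000141) = 30.75 · log₁₀(1.681e+04)
= 30.75 · (4.2255) = 129.94 mV

129.9 mV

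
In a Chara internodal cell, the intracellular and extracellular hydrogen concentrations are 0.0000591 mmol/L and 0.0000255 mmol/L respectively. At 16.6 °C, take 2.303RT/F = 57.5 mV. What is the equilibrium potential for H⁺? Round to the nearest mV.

E = (57.5/z) · log₁₀([H⁺]_out/[H⁺]_in) with z = +1.
= (57.5/1) · log₁₀(0.0000255/0.0000591) = 57.50 · log₁₀(0.4315)
= 57.50 · (-0.3650) = -20.99 mV

-21 mV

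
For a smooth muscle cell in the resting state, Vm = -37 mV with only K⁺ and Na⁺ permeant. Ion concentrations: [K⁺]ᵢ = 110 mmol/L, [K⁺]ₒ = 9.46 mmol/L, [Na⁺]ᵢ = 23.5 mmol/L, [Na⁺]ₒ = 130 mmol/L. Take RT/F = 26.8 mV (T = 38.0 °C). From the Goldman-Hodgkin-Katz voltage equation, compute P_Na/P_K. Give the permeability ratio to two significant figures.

Let α = P_Na/P_K. GHK: Vm = 26.8·ln[(Kₒ + α·Naₒ)/(Kᵢ + α·Naᵢ)].
e^(Vm/26.8) = e^(-37.0/26.8) = 0.25143
So 0.25143·(Kᵢ + α·Naᵢ) = Kₒ + α·Naₒ → α = (0.25143·110.0 − 9.46) / (130.0 − 0.25143·23.5)
α = (27.66 − 9.46) / (130.0 − 5.909) = 18.2/124.1 = 0.1466

0.15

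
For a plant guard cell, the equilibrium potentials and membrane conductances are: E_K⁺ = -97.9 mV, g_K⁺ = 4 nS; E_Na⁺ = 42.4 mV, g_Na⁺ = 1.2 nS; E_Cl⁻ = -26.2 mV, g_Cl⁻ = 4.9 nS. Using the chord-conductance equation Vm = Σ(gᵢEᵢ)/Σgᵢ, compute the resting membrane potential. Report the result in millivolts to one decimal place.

-46.4 mV

Σ gᵢEᵢ = 4·(-97.9) + 1.2·(42.4) + 4.9·(-26.2) = -469.10
Σ gᵢ = 4 + 1.2 + 4.9 = 10.1
Vm = -469.10 / 10.1 = -46.45 mV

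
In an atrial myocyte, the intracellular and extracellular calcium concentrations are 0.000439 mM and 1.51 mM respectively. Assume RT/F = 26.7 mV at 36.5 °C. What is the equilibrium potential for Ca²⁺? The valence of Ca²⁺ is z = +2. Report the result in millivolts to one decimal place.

E = (26.7/z) · ln([Ca²⁺]_out/[Ca²⁺]_in) with z = +2.
= (26.7/2) · ln(1.51/0.000439) = 13.35 · ln(3440)
= 13.35 · (8.1431) = 108.71 mV

108.7 mV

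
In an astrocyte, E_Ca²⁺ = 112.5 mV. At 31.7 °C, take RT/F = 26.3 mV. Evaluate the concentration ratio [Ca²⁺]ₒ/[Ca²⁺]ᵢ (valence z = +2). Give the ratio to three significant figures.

5190

ln([out]/[in]) = E·z/(26.3) = 112.5 × 2 / 26.3 = 8.5551
[out]/[in] = e^(8.5551) = 5193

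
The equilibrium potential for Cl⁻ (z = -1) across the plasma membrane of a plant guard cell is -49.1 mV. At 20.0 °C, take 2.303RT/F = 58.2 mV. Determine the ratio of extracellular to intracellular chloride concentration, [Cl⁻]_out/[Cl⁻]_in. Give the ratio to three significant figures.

6.98

log₁₀([out]/[in]) = E·z/(58.2) = -49.1 × -1 / 58.2 = 0.8436
[out]/[in] = 10^(0.8436) = 6.977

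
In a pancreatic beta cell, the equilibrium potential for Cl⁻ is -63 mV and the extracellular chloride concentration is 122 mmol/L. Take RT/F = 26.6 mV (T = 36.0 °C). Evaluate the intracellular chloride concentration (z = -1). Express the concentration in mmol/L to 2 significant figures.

11 mmol/L

Nernst: E = (26.6/-1) · ln([out]/[in]), so ln([out]/[in]) = -63.0 × -1 / 26.6 = 2.3684.
[out]/[in] = e^(2.3684) = 10.68.
[in] = 122 / 10.68 = 11.42 mmol/L.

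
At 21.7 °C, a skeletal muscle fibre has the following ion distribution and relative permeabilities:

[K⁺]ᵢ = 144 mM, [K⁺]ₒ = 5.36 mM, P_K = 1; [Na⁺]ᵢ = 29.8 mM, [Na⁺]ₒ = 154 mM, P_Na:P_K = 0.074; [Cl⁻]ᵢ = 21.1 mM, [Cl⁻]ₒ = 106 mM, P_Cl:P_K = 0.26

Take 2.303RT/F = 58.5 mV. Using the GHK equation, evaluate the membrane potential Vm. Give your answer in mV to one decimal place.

Vm = 58.5 · log₁₀[(Σ P·[cation]ₒ + Σ P·[anion]ᵢ) / (Σ P·[cation]ᵢ + Σ P·[anion]ₒ)]
Numerator = 1×5.36 + 0.074×154 + 0.26×21.1 = 22.24
Denominator = 1×144 + 0.074×29.8 + 0.26×106 = 173.8
Vm = 58.5 · log₁₀(0.128) = 58.5 × (-0.8928) = -52.23 mV

-52.2 mV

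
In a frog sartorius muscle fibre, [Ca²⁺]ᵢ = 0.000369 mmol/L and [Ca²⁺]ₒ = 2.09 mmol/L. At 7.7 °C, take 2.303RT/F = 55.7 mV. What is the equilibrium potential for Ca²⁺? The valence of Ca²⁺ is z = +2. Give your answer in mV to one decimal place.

104.5 mV

E = (55.7/z) · log₁₀([Ca²⁺]_out/[Ca²⁺]_in) with z = +2.
= (55.7/2) · log₁₀(2.09/0.000369) = 27.85 · log₁₀(5664)
= 27.85 · (3.7531) = 104.52 mV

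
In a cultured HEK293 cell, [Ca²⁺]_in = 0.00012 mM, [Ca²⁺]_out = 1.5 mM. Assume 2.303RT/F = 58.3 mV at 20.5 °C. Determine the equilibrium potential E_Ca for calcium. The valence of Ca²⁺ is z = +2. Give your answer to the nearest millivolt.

E = (58.3/z) · log₁₀([Ca²⁺]_out/[Ca²⁺]_in) with z = +2.
= (58.3/2) · log₁₀(1.5/0.00012) = 29.15 · log₁₀(1.25e+04)
= 29.15 · (4.0969) = 119.42 mV

119 mV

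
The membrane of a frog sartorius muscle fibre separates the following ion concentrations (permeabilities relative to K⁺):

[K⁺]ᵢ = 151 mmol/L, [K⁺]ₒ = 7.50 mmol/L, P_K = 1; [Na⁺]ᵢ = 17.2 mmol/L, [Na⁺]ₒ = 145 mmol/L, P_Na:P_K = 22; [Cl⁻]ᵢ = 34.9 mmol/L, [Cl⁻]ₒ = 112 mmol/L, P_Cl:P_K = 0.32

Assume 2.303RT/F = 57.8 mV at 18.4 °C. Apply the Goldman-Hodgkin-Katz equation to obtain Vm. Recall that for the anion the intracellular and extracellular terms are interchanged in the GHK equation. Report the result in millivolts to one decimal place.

43.6 mV

Vm = 57.8 · log₁₀[(Σ P·[cation]ₒ + Σ P·[anion]ᵢ) / (Σ P·[cation]ᵢ + Σ P·[anion]ₒ)]
Numerator = 1×7.50 + 22×145 + 0.32×34.9 = 3209
Denominator = 1×151 + 22×17.2 + 0.32×112 = 565.2
Vm = 57.8 · log₁₀(5.6766) = 57.8 × (0.7541) = 43.59 mV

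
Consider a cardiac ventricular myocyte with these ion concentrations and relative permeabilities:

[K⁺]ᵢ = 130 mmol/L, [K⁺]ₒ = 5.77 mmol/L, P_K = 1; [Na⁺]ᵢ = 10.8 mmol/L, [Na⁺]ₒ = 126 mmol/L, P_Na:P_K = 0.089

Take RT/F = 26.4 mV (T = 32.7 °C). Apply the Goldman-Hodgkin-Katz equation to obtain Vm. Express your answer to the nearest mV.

-54 mV

Vm = 26.4 · ln[(Σ P·[cation]ₒ + Σ P·[anion]ᵢ) / (Σ P·[cation]ᵢ + Σ P·[anion]ₒ)]
Numerator = 1×5.77 + 0.089×126 = 16.98
Denominator = 1×130 + 0.089×10.8 = 131
Vm = 26.4 · ln(0.12969) = 26.4 × (-2.0426) = -53.93 mV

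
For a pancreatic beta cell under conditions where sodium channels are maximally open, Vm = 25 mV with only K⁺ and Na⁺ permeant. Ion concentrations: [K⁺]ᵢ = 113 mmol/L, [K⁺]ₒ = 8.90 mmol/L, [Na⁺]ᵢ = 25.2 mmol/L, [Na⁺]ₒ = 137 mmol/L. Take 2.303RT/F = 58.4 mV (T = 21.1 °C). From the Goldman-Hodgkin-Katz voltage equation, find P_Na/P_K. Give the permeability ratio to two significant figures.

4.2

Let α = P_Na/P_K. GHK: Vm = 58.4·log₁₀[(Kₒ + α·Naₒ)/(Kᵢ + α·Naᵢ)].
10^(Vm/58.4) = 10^(25.0/58.4) = 2.6797
So 2.6797·(Kᵢ + α·Naᵢ) = Kₒ + α·Naₒ → α = (2.6797·113.0 − 8.9) / (137.0 − 2.6797·25.2)
α = (302.8 − 8.9) / (137.0 − 67.53) = 293.9/69.47 = 4.231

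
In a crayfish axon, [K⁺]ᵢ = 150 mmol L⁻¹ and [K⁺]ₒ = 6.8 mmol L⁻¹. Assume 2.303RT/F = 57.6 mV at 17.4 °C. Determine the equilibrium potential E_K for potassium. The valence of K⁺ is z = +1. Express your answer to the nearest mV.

-77 mV

E = (57.6/z) · log₁₀([K⁺]_out/[K⁺]_in) with z = +1.
= (57.6/1) · log₁₀(6.8/150) = 57.60 · log₁₀(0.04533)
= 57.60 · (-1.3436) = -77.39 mV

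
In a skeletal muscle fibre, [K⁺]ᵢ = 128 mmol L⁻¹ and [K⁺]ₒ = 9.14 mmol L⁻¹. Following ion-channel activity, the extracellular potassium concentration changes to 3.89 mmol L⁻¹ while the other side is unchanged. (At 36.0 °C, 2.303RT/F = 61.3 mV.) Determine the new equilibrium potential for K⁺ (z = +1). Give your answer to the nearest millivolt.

-93 mV

After the shift: [K⁺]_out = 3.89, [K⁺]_in = 128 mmol L⁻¹.
E_new = (61.3/1)·log₁₀(3.89/128) = 61.30 · (-1.5173) = -93.01 mV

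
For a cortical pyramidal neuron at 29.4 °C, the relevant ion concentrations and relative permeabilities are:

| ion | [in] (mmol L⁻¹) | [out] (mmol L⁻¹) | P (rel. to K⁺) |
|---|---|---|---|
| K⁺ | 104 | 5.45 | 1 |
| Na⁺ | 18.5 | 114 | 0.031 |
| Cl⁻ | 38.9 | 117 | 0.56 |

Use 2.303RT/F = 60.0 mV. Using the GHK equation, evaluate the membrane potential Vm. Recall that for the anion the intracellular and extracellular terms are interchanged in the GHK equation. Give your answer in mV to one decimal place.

-44.6 mV

Vm = 60.0 · log₁₀[(Σ P·[cation]ₒ + Σ P·[anion]ᵢ) / (Σ P·[cation]ᵢ + Σ P·[anion]ₒ)]
Numerator = 1×5.45 + 0.031×114 + 0.56×38.9 = 30.77
Denominator = 1×104 + 0.031×18.5 + 0.56×117 = 170.1
Vm = 60.0 · log₁₀(0.18089) = 60.0 × (-0.7426) = -44.56 mV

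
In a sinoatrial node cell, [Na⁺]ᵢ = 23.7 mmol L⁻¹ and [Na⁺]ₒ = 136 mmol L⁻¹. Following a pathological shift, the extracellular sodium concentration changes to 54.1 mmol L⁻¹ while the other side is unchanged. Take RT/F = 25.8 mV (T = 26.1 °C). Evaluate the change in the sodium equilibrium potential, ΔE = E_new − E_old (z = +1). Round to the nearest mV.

E_old = (25.8/1)·ln(136/23.7) = 45.08 mV
E_new = (25.8/1)·ln(54.1/23.7) = 21.29 mV
ΔE = 21.29 − (45.08) = -23.78 mV

-24 mV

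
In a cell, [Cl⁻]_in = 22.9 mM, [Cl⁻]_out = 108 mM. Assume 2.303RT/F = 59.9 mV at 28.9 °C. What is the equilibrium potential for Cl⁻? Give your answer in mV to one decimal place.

E = (59.9/z) · log₁₀([Cl⁻]_out/[Cl⁻]_in) with z = -1.
For an anion, dividing by z = -1 reverses the sign.
= (59.9/-1) · log₁₀(108/22.9) = -59.90 · log₁₀(4.716)
= -59.90 · (0.6736) = -40.35 mV

-40.3 mV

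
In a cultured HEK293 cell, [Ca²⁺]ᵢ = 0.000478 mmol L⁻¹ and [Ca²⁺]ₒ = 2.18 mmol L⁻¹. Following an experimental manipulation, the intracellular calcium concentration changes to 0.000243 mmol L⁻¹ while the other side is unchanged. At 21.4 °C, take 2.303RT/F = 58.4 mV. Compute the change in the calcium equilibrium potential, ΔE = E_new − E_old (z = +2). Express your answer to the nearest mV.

E_old = (58.4/2)·log₁₀(2.18/0.000478) = 106.84 mV
E_new = (58.4/2)·log₁₀(2.18/0.000243) = 115.42 mV
ΔE = 115.42 − (106.84) = 8.58 mV

9 mV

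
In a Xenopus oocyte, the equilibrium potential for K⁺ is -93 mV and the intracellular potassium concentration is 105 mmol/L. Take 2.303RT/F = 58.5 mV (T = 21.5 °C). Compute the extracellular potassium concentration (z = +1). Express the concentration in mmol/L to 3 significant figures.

2.70 mmol/L

Nernst: E = (58.5/1) · log₁₀([out]/[in]), so log₁₀([out]/[in]) = -93.0 × 1 / 58.5 = -1.5897.
[out]/[in] = 10^(-1.5897) = 0.02572.
[out] = 0.02572 × 105 = 2.701 mmol/L.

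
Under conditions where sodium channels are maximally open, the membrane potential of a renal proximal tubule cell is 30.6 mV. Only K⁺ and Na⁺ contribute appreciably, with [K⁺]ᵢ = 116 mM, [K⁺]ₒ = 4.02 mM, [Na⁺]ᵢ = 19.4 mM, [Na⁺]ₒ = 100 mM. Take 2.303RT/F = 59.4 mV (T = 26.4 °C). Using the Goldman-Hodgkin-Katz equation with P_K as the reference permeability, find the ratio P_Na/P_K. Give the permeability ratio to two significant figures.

10

Let α = P_Na/P_K. GHK: Vm = 59.4·log₁₀[(Kₒ + α·Naₒ)/(Kᵢ + α·Naᵢ)].
10^(Vm/59.4) = 10^(30.6/59.4) = 3.2745
So 3.2745·(Kᵢ + α·Naᵢ) = Kₒ + α·Naₒ → α = (3.2745·116.0 − 4.02) / (100.0 − 3.2745·19.4)
α = (379.8 − 4.02) / (100.0 − 63.53) = 375.8/36.47 = 10.3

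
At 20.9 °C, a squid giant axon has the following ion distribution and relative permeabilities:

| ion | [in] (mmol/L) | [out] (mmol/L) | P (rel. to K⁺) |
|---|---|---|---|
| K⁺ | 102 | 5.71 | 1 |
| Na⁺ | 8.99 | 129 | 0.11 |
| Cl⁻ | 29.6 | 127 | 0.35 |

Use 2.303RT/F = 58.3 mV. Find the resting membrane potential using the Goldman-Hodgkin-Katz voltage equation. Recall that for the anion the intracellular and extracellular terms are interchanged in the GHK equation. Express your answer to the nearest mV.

Vm = 58.3 · log₁₀[(Σ P·[cation]ₒ + Σ P·[anion]ᵢ) / (Σ P·[cation]ᵢ + Σ P·[anion]ₒ)]
Numerator = 1×5.71 + 0.11×129 + 0.35×29.6 = 30.26
Denominator = 1×102 + 0.11×8.99 + 0.35×127 = 147.4
Vm = 58.3 · log₁₀(0.20524) = 58.3 × (-0.6877) = -40.10 mV

-40 mV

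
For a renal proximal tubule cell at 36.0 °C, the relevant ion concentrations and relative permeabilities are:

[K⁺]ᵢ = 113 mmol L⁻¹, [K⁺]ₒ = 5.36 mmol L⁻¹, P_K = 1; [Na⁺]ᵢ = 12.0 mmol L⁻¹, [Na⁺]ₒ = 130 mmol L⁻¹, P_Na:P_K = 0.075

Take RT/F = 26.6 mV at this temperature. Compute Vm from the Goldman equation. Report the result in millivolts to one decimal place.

-53.7 mV

Vm = 26.6 · ln[(Σ P·[cation]ₒ + Σ P·[anion]ᵢ) / (Σ P·[cation]ᵢ + Σ P·[anion]ₒ)]
Numerator = 1×5.36 + 0.075×130 = 15.11
Denominator = 1×113 + 0.075×12.0 = 113.9
Vm = 26.6 · ln(0.13266) = 26.6 × (-2.0200) = -53.73 mV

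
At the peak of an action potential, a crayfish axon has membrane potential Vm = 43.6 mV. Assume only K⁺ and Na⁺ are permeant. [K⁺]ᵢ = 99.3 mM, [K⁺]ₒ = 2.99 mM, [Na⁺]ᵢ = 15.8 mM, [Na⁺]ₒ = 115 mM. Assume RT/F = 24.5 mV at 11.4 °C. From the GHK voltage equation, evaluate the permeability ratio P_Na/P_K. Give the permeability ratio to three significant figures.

27.4

Let α = P_Na/P_K. GHK: Vm = 24.5·ln[(Kₒ + α·Naₒ)/(Kᵢ + α·Naᵢ)].
e^(Vm/24.5) = e^(43.6/24.5) = 5.9274
So 5.9274·(Kᵢ + α·Naᵢ) = Kₒ + α·Naₒ → α = (5.9274·99.3 − 2.99) / (115.0 − 5.9274·15.8)
α = (588.6 − 2.99) / (115.0 − 93.65) = 585.6/21.35 = 27.43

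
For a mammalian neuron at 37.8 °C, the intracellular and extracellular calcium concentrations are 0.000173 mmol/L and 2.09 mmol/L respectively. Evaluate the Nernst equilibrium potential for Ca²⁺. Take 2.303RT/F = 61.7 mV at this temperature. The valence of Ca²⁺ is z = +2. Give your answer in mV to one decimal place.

125.9 mV

E = (61.7/z) · log₁₀([Ca²⁺]_out/[Ca²⁺]_in) with z = +2.
= (61.7/2) · log₁₀(2.09/0.000173) = 30.85 · log₁₀(1.208e+04)
= 30.85 · (4.0821) = 125.93 mV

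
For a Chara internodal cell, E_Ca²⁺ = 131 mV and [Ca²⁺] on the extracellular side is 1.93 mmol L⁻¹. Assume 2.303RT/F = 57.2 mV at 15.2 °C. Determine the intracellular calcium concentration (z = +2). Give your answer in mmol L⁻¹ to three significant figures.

0.0000507 mmol L⁻¹

Nernst: E = (57.2/2) · log₁₀([out]/[in]), so log₁₀([out]/[in]) = 131.0 × 2 / 57.2 = 4.5804.
[out]/[in] = 10^(4.5804) = 3.806e+04.
[in] = 1.93 / 3.806e+04 = 5.072e-05 mmol L⁻¹.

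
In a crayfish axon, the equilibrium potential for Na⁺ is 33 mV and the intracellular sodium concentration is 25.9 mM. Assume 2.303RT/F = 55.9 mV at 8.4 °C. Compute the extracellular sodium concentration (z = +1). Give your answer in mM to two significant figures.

100 mM

Nernst: E = (55.9/1) · log₁₀([out]/[in]), so log₁₀([out]/[in]) = 33.0 × 1 / 55.9 = 0.5903.
[out]/[in] = 10^(0.5903) = 3.893.
[out] = 3.893 × 25.9 = 100.8 mM.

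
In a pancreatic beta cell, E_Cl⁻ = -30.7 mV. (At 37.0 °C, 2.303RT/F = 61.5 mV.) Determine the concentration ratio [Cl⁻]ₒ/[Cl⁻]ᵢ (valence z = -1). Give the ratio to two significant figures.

log₁₀([out]/[in]) = E·z/(61.5) = -30.7 × -1 / 61.5 = 0.4992
[out]/[in] = 10^(0.4992) = 3.156

3.2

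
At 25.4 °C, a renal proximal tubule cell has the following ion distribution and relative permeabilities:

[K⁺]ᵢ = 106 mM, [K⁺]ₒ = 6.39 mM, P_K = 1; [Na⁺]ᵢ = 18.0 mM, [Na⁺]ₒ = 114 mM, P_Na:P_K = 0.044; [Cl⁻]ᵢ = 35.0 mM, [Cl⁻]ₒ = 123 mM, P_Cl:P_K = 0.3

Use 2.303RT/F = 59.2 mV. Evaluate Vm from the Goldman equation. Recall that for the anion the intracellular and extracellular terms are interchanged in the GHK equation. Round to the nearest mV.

Vm = 59.2 · log₁₀[(Σ P·[cation]ₒ + Σ P·[anion]ᵢ) / (Σ P·[cation]ᵢ + Σ P·[anion]ₒ)]
Numerator = 1×6.39 + 0.044×114 + 0.3×35.0 = 21.91
Denominator = 1×106 + 0.044×18.0 + 0.3×123 = 143.7
Vm = 59.2 · log₁₀(0.15245) = 59.2 × (-0.8169) = -48.36 mV

-48 mV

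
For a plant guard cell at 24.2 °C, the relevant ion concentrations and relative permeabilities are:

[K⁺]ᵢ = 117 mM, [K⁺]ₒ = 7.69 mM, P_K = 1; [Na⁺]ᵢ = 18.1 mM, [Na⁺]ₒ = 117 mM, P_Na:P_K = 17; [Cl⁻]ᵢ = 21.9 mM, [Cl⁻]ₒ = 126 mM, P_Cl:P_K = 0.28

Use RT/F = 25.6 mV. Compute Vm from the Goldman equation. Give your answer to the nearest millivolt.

38 mV

Vm = 25.6 · ln[(Σ P·[cation]ₒ + Σ P·[anion]ᵢ) / (Σ P·[cation]ᵢ + Σ P·[anion]ₒ)]
Numerator = 1×7.69 + 17×117 + 0.28×21.9 = 2003
Denominator = 1×117 + 17×18.1 + 0.28×126 = 460
Vm = 25.6 · ln(4.3542) = 25.6 × (1.4711) = 37.66 mV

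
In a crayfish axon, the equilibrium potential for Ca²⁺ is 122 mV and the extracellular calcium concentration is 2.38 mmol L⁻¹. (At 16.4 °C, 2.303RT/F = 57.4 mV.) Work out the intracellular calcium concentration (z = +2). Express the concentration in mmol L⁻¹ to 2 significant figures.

Nernst: E = (57.4/2) · log₁₀([out]/[in]), so log₁₀([out]/[in]) = 122.0 × 2 / 57.4 = 4.2509.
[out]/[in] = 10^(4.2509) = 1.782e+04.
[in] = 2.38 / 1.782e+04 = 0.0001336 mmol L⁻¹.

0.00013 mmol L⁻¹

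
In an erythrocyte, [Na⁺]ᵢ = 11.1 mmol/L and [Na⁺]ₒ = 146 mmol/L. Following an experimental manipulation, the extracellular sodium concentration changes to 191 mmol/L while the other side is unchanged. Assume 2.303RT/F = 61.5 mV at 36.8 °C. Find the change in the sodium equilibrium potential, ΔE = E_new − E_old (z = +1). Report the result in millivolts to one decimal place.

7.2 mV

E_old = (61.5/1)·log₁₀(146/11.1) = 68.82 mV
E_new = (61.5/1)·log₁₀(191/11.1) = 76.00 mV
ΔE = 76.00 − (68.82) = 7.18 mV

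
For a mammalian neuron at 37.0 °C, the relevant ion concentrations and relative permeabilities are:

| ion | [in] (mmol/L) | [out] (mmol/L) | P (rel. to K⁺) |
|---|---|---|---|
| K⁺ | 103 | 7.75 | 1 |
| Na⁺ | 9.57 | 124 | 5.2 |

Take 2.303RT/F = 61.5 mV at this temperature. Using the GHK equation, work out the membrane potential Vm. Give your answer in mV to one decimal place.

38.8 mV

Vm = 61.5 · log₁₀[(Σ P·[cation]ₒ + Σ P·[anion]ᵢ) / (Σ P·[cation]ᵢ + Σ P·[anion]ₒ)]
Numerator = 1×7.75 + 5.2×124 = 652.6
Denominator = 1×103 + 5.2×9.57 = 152.8
Vm = 61.5 · log₁₀(4.2716) = 61.5 × (0.6306) = 38.78 mV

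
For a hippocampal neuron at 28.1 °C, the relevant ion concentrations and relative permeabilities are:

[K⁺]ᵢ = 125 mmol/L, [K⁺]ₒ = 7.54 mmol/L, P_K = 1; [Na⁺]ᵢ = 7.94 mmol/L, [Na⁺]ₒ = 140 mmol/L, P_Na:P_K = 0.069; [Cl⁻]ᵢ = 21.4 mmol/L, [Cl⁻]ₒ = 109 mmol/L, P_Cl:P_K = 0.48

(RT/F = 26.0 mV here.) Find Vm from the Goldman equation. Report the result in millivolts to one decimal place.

Vm = 26.0 · ln[(Σ P·[cation]ₒ + Σ P·[anion]ᵢ) / (Σ P·[cation]ᵢ + Σ P·[anion]ₒ)]
Numerator = 1×7.54 + 0.069×140 + 0.48×21.4 = 27.47
Denominator = 1×125 + 0.069×7.94 + 0.48×109 = 177.9
Vm = 26.0 · ln(0.15445) = 26.0 × (-1.8679) = -48.56 mV

-48.6 mV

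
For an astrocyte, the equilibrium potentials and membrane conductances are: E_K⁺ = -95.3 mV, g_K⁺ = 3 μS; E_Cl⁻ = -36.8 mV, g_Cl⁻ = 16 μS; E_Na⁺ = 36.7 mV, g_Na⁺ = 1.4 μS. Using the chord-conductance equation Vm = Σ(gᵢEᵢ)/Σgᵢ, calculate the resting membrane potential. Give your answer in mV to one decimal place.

Σ gᵢEᵢ = 3·(-95.3) + 16·(-36.8) + 1.4·(36.7) = -823.32
Σ gᵢ = 3 + 16 + 1.4 = 20.4
Vm = -823.32 / 20.4 = -40.36 mV

-40.4 mV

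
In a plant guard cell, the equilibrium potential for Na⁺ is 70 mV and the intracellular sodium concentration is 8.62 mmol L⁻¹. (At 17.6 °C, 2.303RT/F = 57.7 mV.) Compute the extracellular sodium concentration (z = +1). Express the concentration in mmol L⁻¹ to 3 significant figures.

Nernst: E = (57.7/1) · log₁₀([out]/[in]), so log₁₀([out]/[in]) = 70.0 × 1 / 57.7 = 1.2132.
[out]/[in] = 10^(1.2132) = 16.34.
[out] = 16.34 × 8.62 = 140.8 mmol L⁻¹.

141 mmol L⁻¹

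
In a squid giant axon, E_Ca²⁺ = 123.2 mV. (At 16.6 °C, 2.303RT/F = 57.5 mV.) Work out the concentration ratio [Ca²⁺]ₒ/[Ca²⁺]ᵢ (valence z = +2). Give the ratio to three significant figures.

19300

log₁₀([out]/[in]) = E·z/(57.5) = 123.2 × 2 / 57.5 = 4.2852
[out]/[in] = 10^(4.2852) = 1.928e+04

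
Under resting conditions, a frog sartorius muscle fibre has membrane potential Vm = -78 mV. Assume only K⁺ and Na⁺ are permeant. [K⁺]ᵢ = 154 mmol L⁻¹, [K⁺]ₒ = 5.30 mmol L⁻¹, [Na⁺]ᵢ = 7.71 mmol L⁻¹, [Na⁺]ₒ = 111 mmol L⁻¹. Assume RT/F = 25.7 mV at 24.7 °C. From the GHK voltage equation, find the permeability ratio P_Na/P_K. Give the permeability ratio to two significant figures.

0.019

Let α = P_Na/P_K. GHK: Vm = 25.7·ln[(Kₒ + α·Naₒ)/(Kᵢ + α·Naᵢ)].
e^(Vm/25.7) = e^(-78.0/25.7) = 0.048074
So 0.048074·(Kᵢ + α·Naᵢ) = Kₒ + α·Naₒ → α = (0.048074·154.0 − 5.3) / (111.0 − 0.048074·7.71)
α = (7.403 − 5.3) / (111.0 − 0.3706) = 2.103/110.6 = 0.01901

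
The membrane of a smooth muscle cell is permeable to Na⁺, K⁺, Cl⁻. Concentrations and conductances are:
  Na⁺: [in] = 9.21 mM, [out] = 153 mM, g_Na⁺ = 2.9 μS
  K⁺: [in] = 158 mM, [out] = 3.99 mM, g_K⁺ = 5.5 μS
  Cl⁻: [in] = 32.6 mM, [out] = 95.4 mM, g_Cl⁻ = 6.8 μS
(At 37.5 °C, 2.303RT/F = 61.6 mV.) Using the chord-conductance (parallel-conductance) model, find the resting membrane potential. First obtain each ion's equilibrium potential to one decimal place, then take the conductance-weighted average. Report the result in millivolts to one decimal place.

-34.1 mV

E_Na⁺ = (61.6/1)·log₁₀(153/9.21) = 75.2 mV
E_K⁺ = (61.6/1)·log₁₀(3.99/158) = -98.4 mV
E_Cl⁻ = (61.6/-1)·log₁₀(95.4/32.6) = -28.7 mV
Vm = (Σ gᵢEᵢ)/(Σ gᵢ) = (2.9·75.2 + 5.5·-98.4 + 6.8·-28.7) / (2.9 + 5.5 + 6.8)
= -518.28 / 15.2 = -34.10 mV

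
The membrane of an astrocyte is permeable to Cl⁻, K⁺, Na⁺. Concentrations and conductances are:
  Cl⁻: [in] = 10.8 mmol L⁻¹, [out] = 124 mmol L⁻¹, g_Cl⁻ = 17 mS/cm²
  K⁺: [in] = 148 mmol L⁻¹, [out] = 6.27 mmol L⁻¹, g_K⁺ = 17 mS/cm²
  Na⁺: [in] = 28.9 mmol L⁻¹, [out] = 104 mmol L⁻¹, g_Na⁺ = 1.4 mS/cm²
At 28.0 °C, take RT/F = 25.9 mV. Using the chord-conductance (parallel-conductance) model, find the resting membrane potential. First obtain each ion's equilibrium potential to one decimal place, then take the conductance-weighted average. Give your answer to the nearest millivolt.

-68 mV

E_Cl⁻ = (25.9/-1)·ln(124/10.8) = -63.2 mV
E_K⁺ = (25.9/1)·ln(6.27/148) = -81.9 mV
E_Na⁺ = (25.9/1)·ln(104/28.9) = 33.2 mV
Vm = (Σ gᵢEᵢ)/(Σ gᵢ) = (17·-63.2 + 17·-81.9 + 1.4·33.2) / (17 + 17 + 1.4)
= -2420.22 / 35.4 = -68.37 mV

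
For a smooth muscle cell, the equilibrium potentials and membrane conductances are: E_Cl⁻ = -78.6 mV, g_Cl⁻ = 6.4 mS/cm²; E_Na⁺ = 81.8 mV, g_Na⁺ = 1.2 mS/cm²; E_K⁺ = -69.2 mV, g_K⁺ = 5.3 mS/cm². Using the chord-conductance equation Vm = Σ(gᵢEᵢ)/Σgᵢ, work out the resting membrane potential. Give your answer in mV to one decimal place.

Σ gᵢEᵢ = 6.4·(-78.6) + 1.2·(81.8) + 5.3·(-69.2) = -771.64
Σ gᵢ = 6.4 + 1.2 + 5.3 = 12.9
Vm = -771.64 / 12.9 = -59.82 mV

-59.8 mV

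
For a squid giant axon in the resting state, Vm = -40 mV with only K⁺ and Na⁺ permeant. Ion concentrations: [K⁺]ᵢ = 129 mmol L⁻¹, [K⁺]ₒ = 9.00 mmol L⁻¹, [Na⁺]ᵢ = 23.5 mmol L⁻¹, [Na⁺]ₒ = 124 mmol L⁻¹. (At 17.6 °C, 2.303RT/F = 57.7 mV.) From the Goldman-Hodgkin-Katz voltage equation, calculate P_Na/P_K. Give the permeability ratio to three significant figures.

Let α = P_Na/P_K. GHK: Vm = 57.7·log₁₀[(Kₒ + α·Naₒ)/(Kᵢ + α·Naᵢ)].
10^(Vm/57.7) = 10^(-40.0/57.7) = 0.20266
So 0.20266·(Kᵢ + α·Naᵢ) = Kₒ + α·Naₒ → α = (0.20266·129.0 − 9.0) / (124.0 − 0.20266·23.5)
α = (26.14 − 9.0) / (124.0 − 4.762) = 17.14/119.2 = 0.1438

0.144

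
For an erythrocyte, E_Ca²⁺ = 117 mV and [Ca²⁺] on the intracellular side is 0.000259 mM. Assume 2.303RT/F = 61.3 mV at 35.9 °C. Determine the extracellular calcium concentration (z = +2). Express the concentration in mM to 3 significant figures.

1.70 mM

Nernst: E = (61.3/2) · log₁₀([out]/[in]), so log₁₀([out]/[in]) = 117.0 × 2 / 61.3 = 3.8173.
[out]/[in] = 10^(3.8173) = 6566.
[out] = 6566 × 0.000259 = 1.701 mM.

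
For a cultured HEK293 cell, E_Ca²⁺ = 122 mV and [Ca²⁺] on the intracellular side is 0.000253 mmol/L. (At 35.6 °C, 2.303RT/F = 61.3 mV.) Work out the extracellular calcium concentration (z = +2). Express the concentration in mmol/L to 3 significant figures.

Nernst: E = (61.3/2) · log₁₀([out]/[in]), so log₁₀([out]/[in]) = 122.0 × 2 / 61.3 = 3.9804.
[out]/[in] = 10^(3.9804) = 9559.
[out] = 9559 × 0.000253 = 2.418 mmol/L.

2.42 mmol/L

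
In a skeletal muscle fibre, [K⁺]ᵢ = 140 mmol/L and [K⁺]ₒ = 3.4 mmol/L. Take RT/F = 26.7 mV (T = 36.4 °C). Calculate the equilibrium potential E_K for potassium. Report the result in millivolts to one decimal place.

E = (26.7/z) · ln([K⁺]_out/[K⁺]_in) with z = +1.
= (26.7/1) · ln(3.4/140) = 26.70 · ln(0.02429)
= 26.70 · (-3.7179) = -99.27 mV

-99.3 mV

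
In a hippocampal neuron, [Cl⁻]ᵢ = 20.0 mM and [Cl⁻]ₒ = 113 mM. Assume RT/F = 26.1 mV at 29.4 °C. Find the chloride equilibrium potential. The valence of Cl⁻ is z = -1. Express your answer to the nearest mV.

E = (26.1/z) · ln([Cl⁻]_out/[Cl⁻]_in) with z = -1.
For an anion, dividing by z = -1 reverses the sign.
= (26.1/-1) · ln(113/20.0) = -26.10 · ln(5.65)
= -26.10 · (1.7317) = -45.20 mV

-45 mV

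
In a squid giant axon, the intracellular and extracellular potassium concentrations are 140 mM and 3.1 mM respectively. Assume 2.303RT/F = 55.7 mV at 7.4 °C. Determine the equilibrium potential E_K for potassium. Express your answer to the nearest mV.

E = (55.7/z) · log₁₀([K⁺]_out/[K⁺]_in) with z = +1.
= (55.7/1) · log₁₀(3.1/140) = 55.70 · log₁₀(0.02214)
= 55.70 · (-1.6548) = -92.17 mV

-92 mV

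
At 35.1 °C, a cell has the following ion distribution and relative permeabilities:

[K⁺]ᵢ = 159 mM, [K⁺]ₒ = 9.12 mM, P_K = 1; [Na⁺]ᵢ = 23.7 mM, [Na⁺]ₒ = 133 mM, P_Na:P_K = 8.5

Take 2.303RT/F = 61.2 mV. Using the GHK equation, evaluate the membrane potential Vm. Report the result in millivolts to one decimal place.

30.6 mV

Vm = 61.2 · log₁₀[(Σ P·[cation]ₒ + Σ P·[anion]ᵢ) / (Σ P·[cation]ᵢ + Σ P·[anion]ₒ)]
Numerator = 1×9.12 + 8.5×133 = 1140
Denominator = 1×159 + 8.5×23.7 = 360.4
Vm = 61.2 · log₁₀(3.1617) = 61.2 × (0.4999) = 30.59 mV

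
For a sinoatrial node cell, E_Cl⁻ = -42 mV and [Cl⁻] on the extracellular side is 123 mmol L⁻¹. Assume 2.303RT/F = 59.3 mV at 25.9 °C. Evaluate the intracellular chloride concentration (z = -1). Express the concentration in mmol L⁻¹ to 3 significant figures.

24.1 mmol L⁻¹

Nernst: E = (59.3/-1) · log₁₀([out]/[in]), so log₁₀([out]/[in]) = -42.0 × -1 / 59.3 = 0.7083.
[out]/[in] = 10^(0.7083) = 5.108.
[in] = 123 / 5.108 = 24.08 mmol L⁻¹.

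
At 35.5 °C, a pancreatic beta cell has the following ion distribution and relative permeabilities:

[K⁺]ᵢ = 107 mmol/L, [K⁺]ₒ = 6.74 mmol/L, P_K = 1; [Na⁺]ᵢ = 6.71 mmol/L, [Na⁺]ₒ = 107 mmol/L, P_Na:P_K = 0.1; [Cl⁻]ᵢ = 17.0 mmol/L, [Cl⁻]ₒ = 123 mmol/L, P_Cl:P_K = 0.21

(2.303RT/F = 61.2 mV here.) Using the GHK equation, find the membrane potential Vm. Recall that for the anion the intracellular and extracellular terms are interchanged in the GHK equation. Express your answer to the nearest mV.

Vm = 61.2 · log₁₀[(Σ P·[cation]ₒ + Σ P·[anion]ᵢ) / (Σ P·[cation]ᵢ + Σ P·[anion]ₒ)]
Numerator = 1×6.74 + 0.1×107 + 0.21×17.0 = 21.01
Denominator = 1×107 + 0.1×6.71 + 0.21×123 = 133.5
Vm = 61.2 · log₁₀(0.15738) = 61.2 × (-0.8031) = -49.15 mV

-49 mV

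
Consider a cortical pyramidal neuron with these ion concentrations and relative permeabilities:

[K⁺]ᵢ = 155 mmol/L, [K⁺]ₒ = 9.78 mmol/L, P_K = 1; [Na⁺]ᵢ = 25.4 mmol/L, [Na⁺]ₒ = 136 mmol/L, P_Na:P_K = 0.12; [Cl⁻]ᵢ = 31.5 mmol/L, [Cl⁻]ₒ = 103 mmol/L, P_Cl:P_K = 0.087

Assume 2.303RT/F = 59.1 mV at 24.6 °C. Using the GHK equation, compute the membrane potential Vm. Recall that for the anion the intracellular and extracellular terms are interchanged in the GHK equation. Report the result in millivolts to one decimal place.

-45.1 mV

Vm = 59.1 · log₁₀[(Σ P·[cation]ₒ + Σ P·[anion]ᵢ) / (Σ P·[cation]ᵢ + Σ P·[anion]ₒ)]
Numerator = 1×9.78 + 0.12×136 + 0.087×31.5 = 28.84
Denominator = 1×155 + 0.12×25.4 + 0.087×103 = 167
Vm = 59.1 · log₁₀(0.17269) = 59.1 × (-0.7627) = -45.08 mV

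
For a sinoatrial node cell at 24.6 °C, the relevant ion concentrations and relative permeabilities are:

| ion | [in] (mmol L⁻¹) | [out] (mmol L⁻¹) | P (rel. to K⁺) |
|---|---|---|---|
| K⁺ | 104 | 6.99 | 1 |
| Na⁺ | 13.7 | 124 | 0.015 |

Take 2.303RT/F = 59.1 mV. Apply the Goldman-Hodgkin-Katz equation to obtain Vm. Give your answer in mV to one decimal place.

-63.3 mV

Vm = 59.1 · log₁₀[(Σ P·[cation]ₒ + Σ P·[anion]ᵢ) / (Σ P·[cation]ᵢ + Σ P·[anion]ₒ)]
Numerator = 1×6.99 + 0.015×124 = 8.85
Denominator = 1×104 + 0.015×13.7 = 104.2
Vm = 59.1 · log₁₀(0.084928) = 59.1 × (-1.0709) = -63.29 mV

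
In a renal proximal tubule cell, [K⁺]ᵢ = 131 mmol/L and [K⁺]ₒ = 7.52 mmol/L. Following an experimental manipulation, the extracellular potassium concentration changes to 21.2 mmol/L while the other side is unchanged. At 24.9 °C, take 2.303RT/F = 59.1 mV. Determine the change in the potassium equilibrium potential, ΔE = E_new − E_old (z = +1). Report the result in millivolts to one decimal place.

26.6 mV

E_old = (59.1/1)·log₁₀(7.52/131) = -73.35 mV
E_new = (59.1/1)·log₁₀(21.2/131) = -46.74 mV
ΔE = -46.74 − (-73.35) = 26.60 mV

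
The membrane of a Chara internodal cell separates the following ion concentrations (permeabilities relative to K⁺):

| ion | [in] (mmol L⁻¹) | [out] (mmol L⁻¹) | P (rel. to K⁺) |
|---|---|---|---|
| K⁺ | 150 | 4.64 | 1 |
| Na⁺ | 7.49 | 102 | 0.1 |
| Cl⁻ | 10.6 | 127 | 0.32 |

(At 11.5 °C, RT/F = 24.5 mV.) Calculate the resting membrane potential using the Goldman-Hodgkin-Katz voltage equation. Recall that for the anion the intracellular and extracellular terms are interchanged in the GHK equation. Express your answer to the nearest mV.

Vm = 24.5 · ln[(Σ P·[cation]ₒ + Σ P·[anion]ᵢ) / (Σ P·[cation]ᵢ + Σ P·[anion]ₒ)]
Numerator = 1×4.64 + 0.1×102 + 0.32×10.6 = 18.23
Denominator = 1×150 + 0.1×7.49 + 0.32×127 = 191.4
Vm = 24.5 · ln(0.095261) = 24.5 × (-2.3511) = -57.60 mV

-58 mV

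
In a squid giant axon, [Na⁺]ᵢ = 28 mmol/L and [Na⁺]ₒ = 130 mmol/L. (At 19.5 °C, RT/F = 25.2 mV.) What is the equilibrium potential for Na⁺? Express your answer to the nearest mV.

39 mV

E = (25.2/z) · ln([Na⁺]_out/[Na⁺]_in) with z = +1.
= (25.2/1) · ln(130/28) = 25.20 · ln(4.643)
= 25.20 · (1.5353) = 38.69 mV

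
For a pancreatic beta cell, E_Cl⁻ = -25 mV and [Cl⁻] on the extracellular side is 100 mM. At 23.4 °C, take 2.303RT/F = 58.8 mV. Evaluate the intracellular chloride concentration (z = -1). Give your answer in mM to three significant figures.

Nernst: E = (58.8/-1) · log₁₀([out]/[in]), so log₁₀([out]/[in]) = -25.0 × -1 / 58.8 = 0.4252.
[out]/[in] = 10^(0.4252) = 2.662.
[in] = 100 / 2.662 = 37.57 mM.

37.6 mM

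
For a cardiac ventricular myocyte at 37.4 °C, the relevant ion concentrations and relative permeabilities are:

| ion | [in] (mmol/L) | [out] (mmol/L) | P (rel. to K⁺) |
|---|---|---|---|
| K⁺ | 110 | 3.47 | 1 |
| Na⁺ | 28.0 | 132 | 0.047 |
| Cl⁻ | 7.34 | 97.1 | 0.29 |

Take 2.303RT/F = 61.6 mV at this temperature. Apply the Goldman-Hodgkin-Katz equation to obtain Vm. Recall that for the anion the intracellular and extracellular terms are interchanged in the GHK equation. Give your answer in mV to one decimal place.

-66.1 mV

Vm = 61.6 · log₁₀[(Σ P·[cation]ₒ + Σ P·[anion]ᵢ) / (Σ P·[cation]ᵢ + Σ P·[anion]ₒ)]
Numerator = 1×3.47 + 0.047×132 + 0.29×7.34 = 11.8
Denominator = 1×110 + 0.047×28.0 + 0.29×97.1 = 139.5
Vm = 61.6 · log₁₀(0.084622) = 61.6 × (-1.0725) = -66.07 mV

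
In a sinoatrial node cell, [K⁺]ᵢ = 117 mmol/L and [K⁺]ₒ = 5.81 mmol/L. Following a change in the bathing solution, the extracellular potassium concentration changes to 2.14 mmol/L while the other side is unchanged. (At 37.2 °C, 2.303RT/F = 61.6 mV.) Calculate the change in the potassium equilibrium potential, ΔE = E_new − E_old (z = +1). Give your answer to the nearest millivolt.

E_old = (61.6/1)·log₁₀(5.81/117) = -80.33 mV
E_new = (61.6/1)·log₁₀(2.14/117) = -107.05 mV
ΔE = -107.05 − (-80.33) = -26.72 mV

-27 mV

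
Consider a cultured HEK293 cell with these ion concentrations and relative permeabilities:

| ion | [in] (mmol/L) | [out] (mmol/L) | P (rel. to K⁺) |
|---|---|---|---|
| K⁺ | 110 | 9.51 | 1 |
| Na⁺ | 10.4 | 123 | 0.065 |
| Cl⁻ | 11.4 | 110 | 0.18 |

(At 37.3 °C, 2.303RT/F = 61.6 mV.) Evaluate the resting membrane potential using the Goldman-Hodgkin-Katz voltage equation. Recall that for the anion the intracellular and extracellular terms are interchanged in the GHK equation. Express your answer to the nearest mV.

Vm = 61.6 · log₁₀[(Σ P·[cation]ₒ + Σ P·[anion]ᵢ) / (Σ P·[cation]ᵢ + Σ P·[anion]ₒ)]
Numerator = 1×9.51 + 0.065×123 + 0.18×11.4 = 19.56
Denominator = 1×110 + 0.065×10.4 + 0.18×110 = 130.5
Vm = 61.6 · log₁₀(0.14989) = 61.6 × (-0.8242) = -50.77 mV

-51 mV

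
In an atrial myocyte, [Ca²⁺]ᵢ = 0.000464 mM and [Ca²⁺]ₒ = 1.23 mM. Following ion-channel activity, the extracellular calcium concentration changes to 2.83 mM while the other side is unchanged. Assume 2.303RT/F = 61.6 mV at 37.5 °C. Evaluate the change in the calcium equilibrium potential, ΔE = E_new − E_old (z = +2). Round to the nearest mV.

E_old = (61.6/2)·log₁₀(1.23/0.000464) = 105.44 mV
E_new = (61.6/2)·log₁₀(2.83/0.000464) = 116.59 mV
ΔE = 116.59 − (105.44) = 11.15 mV

11 mV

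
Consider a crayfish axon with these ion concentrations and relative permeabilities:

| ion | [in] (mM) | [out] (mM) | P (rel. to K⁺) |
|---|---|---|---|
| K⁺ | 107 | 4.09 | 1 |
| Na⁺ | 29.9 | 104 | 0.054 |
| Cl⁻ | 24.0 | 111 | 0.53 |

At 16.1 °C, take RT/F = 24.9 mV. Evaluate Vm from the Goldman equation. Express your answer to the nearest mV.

Vm = 24.9 · ln[(Σ P·[cation]ₒ + Σ P·[anion]ᵢ) / (Σ P·[cation]ᵢ + Σ P·[anion]ₒ)]
Numerator = 1×4.09 + 0.054×104 + 0.53×24.0 = 22.43
Denominator = 1×107 + 0.054×29.9 + 0.53×111 = 167.4
Vm = 24.9 · ln(0.13393) = 24.9 × (-2.0104) = -50.06 mV

-50 mV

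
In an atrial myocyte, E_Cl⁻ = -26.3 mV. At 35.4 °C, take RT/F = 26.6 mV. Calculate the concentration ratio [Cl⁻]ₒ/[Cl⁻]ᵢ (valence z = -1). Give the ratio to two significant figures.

ln([out]/[in]) = E·z/(26.6) = -26.3 × -1 / 26.6 = 0.9887
[out]/[in] = e^(0.9887) = 2.688

2.7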